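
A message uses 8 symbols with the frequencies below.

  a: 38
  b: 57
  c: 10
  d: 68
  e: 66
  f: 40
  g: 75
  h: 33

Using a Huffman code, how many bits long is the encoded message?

1129

Merge the two smallest weights repeatedly:
combine c(10), h(33) → 43
combine a(38), f(40) → 78
combine 43, b(57) → 100
combine e(66), d(68) → 134
combine g(75), 78 → 153
combine 100, 134 → 234
combine 153, 234 → 387
The encoded length is the sum of every internal node's weight: 43 + 78 + 100 + 134 + 153 + 234 + 387 = 1129 bits.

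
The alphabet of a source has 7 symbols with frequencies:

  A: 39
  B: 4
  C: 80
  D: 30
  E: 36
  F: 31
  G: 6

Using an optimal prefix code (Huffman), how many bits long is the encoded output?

568

Build the Huffman tree bottom-up:
merge B(4) and G(6): 10
merge 10 and D(30): 40
merge F(31) and E(36): 67
merge A(39) and 40: 79
merge 67 and 79: 146
merge C(80) and 146: 226
Each symbol's bit-cost is frequency × depth; summing gives 568 bits (equivalently 10 + 40 + 67 + 79 + 146 + 226).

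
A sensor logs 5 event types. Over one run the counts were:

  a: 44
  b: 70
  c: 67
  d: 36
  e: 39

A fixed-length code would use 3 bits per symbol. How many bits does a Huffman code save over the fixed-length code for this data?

Fixed-length: 3 bits × 256 symbols = 768 bits.
Huffman merges:
merge d(36) and e(39): 75
merge a(44) and c(67): 111
merge b(70) and 75: 145
merge 111 and 145: 256
Huffman total = 75 + 111 + 145 + 256 = 587 bits.
Saving = 768 − 587 = 181 bits.

181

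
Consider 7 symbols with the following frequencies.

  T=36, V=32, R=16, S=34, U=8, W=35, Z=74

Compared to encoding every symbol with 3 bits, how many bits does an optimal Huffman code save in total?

Fixed-length: 3 bits × 235 symbols = 705 bits.
Huffman merges:
combine U(8), R(16) → 24
combine 24, V(32) → 56
combine S(34), W(35) → 69
combine T(36), 56 → 92
combine 69, Z(74) → 143
combine 92, 143 → 235
Huffman total = 24 + 56 + 69 + 92 + 143 + 235 = 619 bits.
Saving = 705 − 619 = 86 bits.

86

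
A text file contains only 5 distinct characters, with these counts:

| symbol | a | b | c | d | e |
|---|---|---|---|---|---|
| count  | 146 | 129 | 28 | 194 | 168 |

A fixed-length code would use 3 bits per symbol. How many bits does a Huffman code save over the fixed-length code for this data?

508

Fixed-length: 3 bits × 665 symbols = 1995 bits.
Huffman merges:
c(28) + b(129) → 157
a(146) + 157 → 303
e(168) + d(194) → 362
303 + 362 → 665
Huffman total = 157 + 303 + 362 + 665 = 1487 bits.
Saving = 1995 − 1487 = 508 bits.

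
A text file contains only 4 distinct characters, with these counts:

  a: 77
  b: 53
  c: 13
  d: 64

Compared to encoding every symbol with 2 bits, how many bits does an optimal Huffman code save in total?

11

Fixed-length: 2 bits × 207 symbols = 414 bits.
Huffman merges:
c(13) + b(53) → 66
d(64) + 66 → 130
a(77) + 130 → 207
Huffman total = 66 + 130 + 207 = 403 bits.
Saving = 414 − 403 = 11 bits.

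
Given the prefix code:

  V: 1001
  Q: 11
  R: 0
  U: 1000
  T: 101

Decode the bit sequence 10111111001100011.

TQQVUQ

Read left to right; each codeword is recognised as soon as it completes (prefix code):
  101→T | 11→Q | 11→Q | 1001→V | 1000→U | 11→Q
Decoded message: TQQVUQ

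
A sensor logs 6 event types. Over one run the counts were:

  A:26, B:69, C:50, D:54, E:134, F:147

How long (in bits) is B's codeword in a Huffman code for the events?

3

Repeatedly merge the two smallest:
combine A(26), C(50) → 76
combine D(54), B(69) → 123
combine 76, 123 → 199
combine E(134), F(147) → 281
combine 199, 281 → 480
B's leaf is at depth 3, giving a 3-bit codeword.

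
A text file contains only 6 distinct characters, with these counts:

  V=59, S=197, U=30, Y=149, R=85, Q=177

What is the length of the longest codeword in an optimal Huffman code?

Merge the two lowest-weight nodes at each step:
combine U(30), V(59) → 89
combine R(85), 89 → 174
combine Y(149), 174 → 323
combine Q(177), S(197) → 374
combine 323, 374 → 697
The rarest symbols sit at the bottom; the longest codeword is 4 bits.

4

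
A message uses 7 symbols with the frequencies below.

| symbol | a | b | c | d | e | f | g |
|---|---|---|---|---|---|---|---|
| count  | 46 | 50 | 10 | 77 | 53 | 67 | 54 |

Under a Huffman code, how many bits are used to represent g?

Huffman merges, smallest pair first:
merge c(10) and a(46): 56
merge b(50) and e(53): 103
merge g(54) and 56: 110
merge f(67) and d(77): 144
merge 103 and 110: 213
merge 144 and 213: 357
The subtree containing g is merged 3 times, so code length = 3.

3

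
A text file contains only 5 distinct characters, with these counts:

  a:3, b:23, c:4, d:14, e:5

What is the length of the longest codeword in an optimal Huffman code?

4

Merge the two lowest-weight nodes at each step:
merge a(3) and c(4): 7
merge e(5) and 7: 12
merge 12 and d(14): 26
merge b(23) and 26: 49
Maximum depth reached is 4.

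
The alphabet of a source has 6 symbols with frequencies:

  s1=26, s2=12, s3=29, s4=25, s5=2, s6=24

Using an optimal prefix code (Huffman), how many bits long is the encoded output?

288

Merge the two smallest weights repeatedly:
combine s5(2), s2(12) → 14
combine 14, s6(24) → 38
combine s4(25), s1(26) → 51
combine s3(29), 38 → 67
combine 51, 67 → 118
The encoded length is the sum of every internal node's weight: 14 + 38 + 51 + 67 + 118 = 288 bits.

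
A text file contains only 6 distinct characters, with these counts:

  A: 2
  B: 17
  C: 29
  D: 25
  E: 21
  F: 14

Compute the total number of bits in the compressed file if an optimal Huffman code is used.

265

Greedily combine the two least-frequent nodes:
merge A(2) and F(14): 16
merge 16 and B(17): 33
merge E(21) and D(25): 46
merge C(29) and 33: 62
merge 46 and 62: 108
Each symbol's bit-cost is frequency × depth; summing gives 265 bits (equivalently 16 + 33 + 46 + 62 + 108).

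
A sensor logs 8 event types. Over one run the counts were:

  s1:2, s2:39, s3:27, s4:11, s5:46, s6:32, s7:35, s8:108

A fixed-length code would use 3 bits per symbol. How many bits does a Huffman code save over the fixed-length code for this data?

101

Fixed-length: 3 bits × 300 symbols = 900 bits.
Huffman merges:
s1(2) + s4(11) → 13
13 + s3(27) → 40
s6(32) + s7(35) → 67
s2(39) + 40 → 79
s5(46) + 67 → 113
79 + s8(108) → 187
113 + 187 → 300
Huffman total = 13 + 40 + 67 + 79 + 113 + 187 + 300 = 799 bits.
Saving = 900 − 799 = 101 bits.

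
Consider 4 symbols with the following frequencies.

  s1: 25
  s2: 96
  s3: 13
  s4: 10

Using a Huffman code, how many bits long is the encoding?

Greedily combine the two least-frequent nodes:
merge s4(10) and s3(13): 23
merge 23 and s1(25): 48
merge 48 and s2(96): 144
Total encoded bits = sum of merged weights = 23 + 48 + 144 = 215.

215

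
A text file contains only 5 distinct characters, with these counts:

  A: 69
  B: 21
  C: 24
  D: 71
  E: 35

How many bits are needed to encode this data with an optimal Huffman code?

485

Greedily combine the two least-frequent nodes:
B(21) + C(24) → 45
E(35) + 45 → 80
A(69) + D(71) → 140
80 + 140 → 220
The encoded length is the sum of every internal node's weight: 45 + 80 + 140 + 220 = 485 bits.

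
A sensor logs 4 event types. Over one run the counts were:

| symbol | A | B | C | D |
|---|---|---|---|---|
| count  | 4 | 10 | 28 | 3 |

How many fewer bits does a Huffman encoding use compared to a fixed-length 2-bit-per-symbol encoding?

Fixed-length: 2 bits × 45 symbols = 90 bits.
Huffman merges:
D(3) + A(4) → 7
7 + B(10) → 17
17 + C(28) → 45
Huffman total = 7 + 17 + 45 = 69 bits.
Saving = 90 − 69 = 21 bits.

21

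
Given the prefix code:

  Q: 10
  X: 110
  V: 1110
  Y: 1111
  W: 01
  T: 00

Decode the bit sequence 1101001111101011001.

Read left to right; each codeword is recognised as soon as it completes (prefix code):
  110→X | 10→Q | 01→W | 1111→Y | 01→W | 01→W | 10→Q | 01→W
Decoded message: XQWYWWQW

XQWYWWQW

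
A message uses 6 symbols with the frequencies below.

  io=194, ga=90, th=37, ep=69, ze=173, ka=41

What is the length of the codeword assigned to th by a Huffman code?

Repeatedly merge the two smallest:
combine th(37), ka(41) → 78
combine ep(69), 78 → 147
combine ga(90), 147 → 237
combine ze(173), io(194) → 367
combine 237, 367 → 604
th's leaf is at depth 4, giving a 4-bit codeword.

4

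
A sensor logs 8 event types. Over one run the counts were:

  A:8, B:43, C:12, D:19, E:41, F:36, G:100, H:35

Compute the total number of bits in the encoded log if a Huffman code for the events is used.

798

Greedily combine the two least-frequent nodes:
merge A(8) and C(12): 20
merge D(19) and 20: 39
merge H(35) and F(36): 71
merge 39 and E(41): 80
merge B(43) and 71: 114
merge 80 and G(100): 180
merge 114 and 180: 294
Total encoded bits = sum of merged weights = 20 + 39 + 71 + 80 + 114 + 180 + 294 = 798.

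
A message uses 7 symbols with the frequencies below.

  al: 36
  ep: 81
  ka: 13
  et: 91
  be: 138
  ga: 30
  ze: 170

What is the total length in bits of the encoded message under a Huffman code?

1400

Merge the two smallest weights repeatedly:
merge ka(13) and ga(30): 43
merge al(36) and 43: 79
merge 79 and ep(81): 160
merge et(91) and be(138): 229
merge 160 and ze(170): 330
merge 229 and 330: 559
The encoded length is the sum of every internal node's weight: 43 + 79 + 160 + 229 + 330 + 559 = 1400 bits.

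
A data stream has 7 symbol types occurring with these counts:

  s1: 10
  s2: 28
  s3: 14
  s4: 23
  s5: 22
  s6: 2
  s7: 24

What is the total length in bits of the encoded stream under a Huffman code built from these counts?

Build the Huffman tree bottom-up:
combine s6(2), s1(10) → 12
combine 12, s3(14) → 26
combine s5(22), s4(23) → 45
combine s7(24), 26 → 50
combine s2(28), 45 → 73
combine 50, 73 → 123
Each symbol's bit-cost is frequency × depth; summing gives 329 bits (equivalently 12 + 26 + 45 + 50 + 73 + 123).

329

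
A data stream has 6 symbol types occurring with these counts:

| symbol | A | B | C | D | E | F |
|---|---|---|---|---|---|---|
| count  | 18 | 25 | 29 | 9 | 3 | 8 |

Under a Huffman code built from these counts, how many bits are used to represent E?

4

Build the tree from the bottom:
merge E(3) and F(8): 11
merge D(9) and 11: 20
merge A(18) and 20: 38
merge B(25) and C(29): 54
merge 38 and 54: 92
E's leaf is at depth 4, giving a 4-bit codeword.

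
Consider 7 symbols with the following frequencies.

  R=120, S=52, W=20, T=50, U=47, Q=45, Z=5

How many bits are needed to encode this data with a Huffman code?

Greedily combine the two least-frequent nodes:
combine Z(5), W(20) → 25
combine 25, Q(45) → 70
combine U(47), T(50) → 97
combine S(52), 70 → 122
combine 97, R(120) → 217
combine 122, 217 → 339
Total encoded bits = sum of merged weights = 25 + 70 + 97 + 122 + 217 + 339 = 870.

870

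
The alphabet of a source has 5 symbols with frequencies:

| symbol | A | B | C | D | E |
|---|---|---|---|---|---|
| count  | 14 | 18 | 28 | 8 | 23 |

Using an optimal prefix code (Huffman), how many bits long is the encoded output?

204

Greedily combine the two least-frequent nodes:
merge D(8) and A(14): 22
merge B(18) and 22: 40
merge E(23) and C(28): 51
merge 40 and 51: 91
Each symbol's bit-cost is frequency × depth; summing gives 204 bits (equivalently 22 + 40 + 51 + 91).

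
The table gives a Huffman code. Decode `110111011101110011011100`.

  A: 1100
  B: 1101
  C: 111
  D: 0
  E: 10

Read left to right; each codeword is recognised as soon as it completes (prefix code):
  1101→B | 1101→B | 1101→B | 1100→A | 1101→B | 1100→A
Decoded message: BBBABA

BBBABA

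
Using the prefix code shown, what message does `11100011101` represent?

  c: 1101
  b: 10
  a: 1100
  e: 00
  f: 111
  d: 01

fedc

Read left to right; each codeword is recognised as soon as it completes (prefix code):
  111→f | 00→e | 01→d | 1101→c
Decoded message: fedc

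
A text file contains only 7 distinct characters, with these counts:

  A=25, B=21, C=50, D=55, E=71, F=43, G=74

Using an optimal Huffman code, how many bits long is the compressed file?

Build the Huffman tree bottom-up:
B(21) + A(25) → 46
F(43) + 46 → 89
C(50) + D(55) → 105
E(71) + G(74) → 145
89 + 105 → 194
145 + 194 → 339
The encoded length is the sum of every internal node's weight: 46 + 89 + 105 + 145 + 194 + 339 = 918 bits.

918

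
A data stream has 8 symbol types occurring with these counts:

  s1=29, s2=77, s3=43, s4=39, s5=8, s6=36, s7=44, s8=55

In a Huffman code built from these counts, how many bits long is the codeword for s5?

4

Build the tree from the bottom:
s5(8) + s1(29) → 37
s6(36) + 37 → 73
s4(39) + s3(43) → 82
s7(44) + s8(55) → 99
73 + s2(77) → 150
82 + 99 → 181
150 + 181 → 331
s5 sits 4 levels below the root, so its codeword is 4 bits.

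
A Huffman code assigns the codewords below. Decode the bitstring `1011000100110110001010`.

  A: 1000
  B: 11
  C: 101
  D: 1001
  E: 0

CADCACE

Read left to right; each codeword is recognised as soon as it completes (prefix code):
  101→C | 1000→A | 1001→D | 101→C | 1000→A | 101→C | 0→E
Decoded message: CADCACE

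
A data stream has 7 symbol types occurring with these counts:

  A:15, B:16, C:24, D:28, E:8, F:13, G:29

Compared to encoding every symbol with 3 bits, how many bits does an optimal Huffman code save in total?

36

Fixed-length: 3 bits × 133 symbols = 399 bits.
Huffman merges:
merge E(8) and F(13): 21
merge A(15) and B(16): 31
merge 21 and C(24): 45
merge D(28) and G(29): 57
merge 31 and 45: 76
merge 57 and 76: 133
Huffman total = 21 + 31 + 45 + 57 + 76 + 133 = 363 bits.
Saving = 399 − 363 = 36 bits.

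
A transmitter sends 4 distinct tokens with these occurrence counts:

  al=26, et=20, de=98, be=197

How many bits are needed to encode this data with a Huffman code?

Build the Huffman tree bottom-up:
combine et(20), al(26) → 46
combine 46, de(98) → 144
combine 144, be(197) → 341
Total encoded bits = sum of merged weights = 46 + 144 + 341 = 531.

531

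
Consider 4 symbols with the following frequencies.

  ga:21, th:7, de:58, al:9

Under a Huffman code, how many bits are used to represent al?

Build the tree from the bottom:
th(7) + al(9) → 16
16 + ga(21) → 37
37 + de(58) → 95
al's leaf is at depth 3, giving a 3-bit codeword.

3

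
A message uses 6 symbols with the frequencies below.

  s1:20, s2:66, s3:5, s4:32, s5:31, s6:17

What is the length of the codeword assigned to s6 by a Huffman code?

4

Repeatedly merge the two smallest:
s3(5) + s6(17) → 22
s1(20) + 22 → 42
s5(31) + s4(32) → 63
42 + 63 → 105
s2(66) + 105 → 171
The subtree containing s6 is merged 4 times, so code length = 4.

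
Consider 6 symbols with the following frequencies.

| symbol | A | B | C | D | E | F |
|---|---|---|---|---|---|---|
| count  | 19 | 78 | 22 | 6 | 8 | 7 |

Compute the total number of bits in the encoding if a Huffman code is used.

276

Merge the two smallest weights repeatedly:
combine D(6), F(7) → 13
combine E(8), 13 → 21
combine A(19), 21 → 40
combine C(22), 40 → 62
combine 62, B(78) → 140
Each symbol's bit-cost is frequency × depth; summing gives 276 bits (equivalently 13 + 21 + 40 + 62 + 140).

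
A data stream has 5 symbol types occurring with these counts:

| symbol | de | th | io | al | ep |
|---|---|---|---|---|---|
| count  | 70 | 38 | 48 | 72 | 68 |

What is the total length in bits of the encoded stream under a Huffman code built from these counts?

Greedily combine the two least-frequent nodes:
merge th(38) and io(48): 86
merge ep(68) and de(70): 138
merge al(72) and 86: 158
merge 138 and 158: 296
Each symbol's bit-cost is frequency × depth; summing gives 678 bits (equivalently 86 + 138 + 158 + 296).

678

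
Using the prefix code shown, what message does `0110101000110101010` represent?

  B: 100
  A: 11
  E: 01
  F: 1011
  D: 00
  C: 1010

ECBECC

Read left to right; each codeword is recognised as soon as it completes (prefix code):
  01→E | 1010→C | 100→B | 01→E | 1010→C | 1010→C
Decoded message: ECBECC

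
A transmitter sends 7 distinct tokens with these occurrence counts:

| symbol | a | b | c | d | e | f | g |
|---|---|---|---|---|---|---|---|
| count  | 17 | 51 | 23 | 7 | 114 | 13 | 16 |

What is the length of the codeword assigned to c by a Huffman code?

Huffman merges, smallest pair first:
merge d(7) and f(13): 20
merge g(16) and a(17): 33
merge 20 and c(23): 43
merge 33 and 43: 76
merge b(51) and 76: 127
merge e(114) and 127: 241
The subtree containing c is merged 4 times, so code length = 4.

4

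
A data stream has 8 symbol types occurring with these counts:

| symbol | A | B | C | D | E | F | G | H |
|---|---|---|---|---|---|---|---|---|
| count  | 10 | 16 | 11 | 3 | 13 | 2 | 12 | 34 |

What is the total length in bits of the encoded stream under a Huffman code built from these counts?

273

Merge the two smallest weights repeatedly:
F(2) + D(3) → 5
5 + A(10) → 15
C(11) + G(12) → 23
E(13) + 15 → 28
B(16) + 23 → 39
28 + H(34) → 62
39 + 62 → 101
The encoded length is the sum of every internal node's weight: 5 + 15 + 23 + 28 + 39 + 62 + 101 = 273 bits.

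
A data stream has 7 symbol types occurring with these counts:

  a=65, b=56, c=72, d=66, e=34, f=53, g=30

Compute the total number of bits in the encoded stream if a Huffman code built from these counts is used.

1054

Merge the two smallest weights repeatedly:
combine g(30), e(34) → 64
combine f(53), b(56) → 109
combine 64, a(65) → 129
combine d(66), c(72) → 138
combine 109, 129 → 238
combine 138, 238 → 376
Total encoded bits = sum of merged weights = 64 + 109 + 129 + 138 + 238 + 376 = 1054.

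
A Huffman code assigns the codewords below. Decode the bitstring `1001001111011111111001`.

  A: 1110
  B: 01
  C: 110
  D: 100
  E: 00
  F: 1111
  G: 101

DDFBFAB

Read left to right; each codeword is recognised as soon as it completes (prefix code):
  100→D | 100→D | 1111→F | 01→B | 1111→F | 1110→A | 01→B
Decoded message: DDFBFAB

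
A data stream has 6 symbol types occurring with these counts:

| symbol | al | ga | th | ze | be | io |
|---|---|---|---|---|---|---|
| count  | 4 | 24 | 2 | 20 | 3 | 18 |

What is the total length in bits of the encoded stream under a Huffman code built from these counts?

156

Greedily combine the two least-frequent nodes:
merge th(2) and be(3): 5
merge al(4) and 5: 9
merge 9 and io(18): 27
merge ze(20) and ga(24): 44
merge 27 and 44: 71
Total encoded bits = sum of merged weights = 5 + 9 + 27 + 44 + 71 = 156.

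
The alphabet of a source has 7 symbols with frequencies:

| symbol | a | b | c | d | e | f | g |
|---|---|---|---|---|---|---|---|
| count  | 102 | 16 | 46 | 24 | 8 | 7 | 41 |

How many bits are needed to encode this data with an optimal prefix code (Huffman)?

574

Build the Huffman tree bottom-up:
combine f(7), e(8) → 15
combine 15, b(16) → 31
combine d(24), 31 → 55
combine g(41), c(46) → 87
combine 55, 87 → 142
combine a(102), 142 → 244
Each symbol's bit-cost is frequency × depth; summing gives 574 bits (equivalently 15 + 31 + 55 + 87 + 142 + 244).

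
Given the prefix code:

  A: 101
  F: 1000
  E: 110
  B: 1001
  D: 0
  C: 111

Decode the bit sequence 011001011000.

DEDAF

Read left to right; each codeword is recognised as soon as it completes (prefix code):
  0→D | 110→E | 0→D | 101→A | 1000→F
Decoded message: DEDAF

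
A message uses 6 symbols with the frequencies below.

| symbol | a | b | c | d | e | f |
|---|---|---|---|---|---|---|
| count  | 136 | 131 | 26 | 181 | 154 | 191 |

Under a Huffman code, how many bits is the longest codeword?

3

Merge the two lowest-weight nodes at each step:
c(26) + b(131) → 157
a(136) + e(154) → 290
157 + d(181) → 338
f(191) + 290 → 481
338 + 481 → 819
Maximum depth reached is 3.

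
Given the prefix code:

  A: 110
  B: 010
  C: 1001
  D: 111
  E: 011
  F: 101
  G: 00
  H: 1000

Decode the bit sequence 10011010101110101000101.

CFBDBHF

Read left to right; each codeword is recognised as soon as it completes (prefix code):
  1001→C | 101→F | 010→B | 111→D | 010→B | 1000→H | 101→F
Decoded message: CFBDBHF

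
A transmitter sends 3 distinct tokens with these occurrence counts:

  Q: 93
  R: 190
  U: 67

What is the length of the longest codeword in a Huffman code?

2

Merge the two lowest-weight nodes at each step:
combine U(67), Q(93) → 160
combine 160, R(190) → 350
Maximum depth reached is 2.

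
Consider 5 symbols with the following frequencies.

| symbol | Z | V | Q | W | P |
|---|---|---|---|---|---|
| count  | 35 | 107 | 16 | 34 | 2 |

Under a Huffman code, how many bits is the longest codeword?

Merge the two lowest-weight nodes at each step:
merge P(2) and Q(16): 18
merge 18 and W(34): 52
merge Z(35) and 52: 87
merge 87 and V(107): 194
Maximum depth reached is 4.

4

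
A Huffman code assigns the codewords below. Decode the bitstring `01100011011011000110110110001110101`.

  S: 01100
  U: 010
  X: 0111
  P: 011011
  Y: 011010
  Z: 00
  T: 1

Read left to right; each codeword is recognised as soon as it completes (prefix code):
  01100→S | 011011→P | 01100→S | 011011→P | 01100→S | 0111→X | 010→U | 1→T
Decoded message: SPSPSXUT

SPSPSXUT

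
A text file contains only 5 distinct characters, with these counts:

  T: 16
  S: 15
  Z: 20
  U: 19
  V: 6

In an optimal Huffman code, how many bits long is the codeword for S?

Build the tree from the bottom:
V(6) + S(15) → 21
T(16) + U(19) → 35
Z(20) + 21 → 41
35 + 41 → 76
S sits 3 levels below the root, so its codeword is 3 bits.

3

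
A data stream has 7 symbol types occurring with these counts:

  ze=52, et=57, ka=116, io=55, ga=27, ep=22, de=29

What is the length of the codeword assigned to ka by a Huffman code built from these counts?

Huffman merges, smallest pair first:
combine ep(22), ga(27) → 49
combine de(29), 49 → 78
combine ze(52), io(55) → 107
combine et(57), 78 → 135
combine 107, ka(116) → 223
combine 135, 223 → 358
The subtree containing ka is merged 2 times, so code length = 2.

2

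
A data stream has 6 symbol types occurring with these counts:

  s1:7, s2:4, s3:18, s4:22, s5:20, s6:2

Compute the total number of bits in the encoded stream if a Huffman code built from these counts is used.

Merge the two smallest weights repeatedly:
s6(2) + s2(4) → 6
6 + s1(7) → 13
13 + s3(18) → 31
s5(20) + s4(22) → 42
31 + 42 → 73
Each symbol's bit-cost is frequency × depth; summing gives 165 bits (equivalently 6 + 13 + 31 + 42 + 73).

165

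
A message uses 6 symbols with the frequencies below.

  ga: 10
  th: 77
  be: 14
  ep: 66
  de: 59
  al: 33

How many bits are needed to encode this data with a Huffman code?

599

Build the Huffman tree bottom-up:
merge ga(10) and be(14): 24
merge 24 and al(33): 57
merge 57 and de(59): 116
merge ep(66) and th(77): 143
merge 116 and 143: 259
Each symbol's bit-cost is frequency × depth; summing gives 599 bits (equivalently 24 + 57 + 116 + 143 + 259).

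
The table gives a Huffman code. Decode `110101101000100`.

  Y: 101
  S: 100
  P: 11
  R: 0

Read left to right; each codeword is recognised as soon as it completes (prefix code):
  11→P | 0→R | 101→Y | 101→Y | 0→R | 0→R | 0→R | 100→S
Decoded message: PRYYRRRS

PRYYRRRS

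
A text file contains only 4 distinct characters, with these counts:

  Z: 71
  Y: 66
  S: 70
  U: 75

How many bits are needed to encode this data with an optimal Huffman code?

Merge the two smallest weights repeatedly:
Y(66) + S(70) → 136
Z(71) + U(75) → 146
136 + 146 → 282
Total encoded bits = sum of merged weights = 136 + 146 + 282 = 564.

564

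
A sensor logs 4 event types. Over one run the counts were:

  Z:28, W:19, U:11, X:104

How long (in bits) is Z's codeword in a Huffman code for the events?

Repeatedly merge the two smallest:
combine U(11), W(19) → 30
combine Z(28), 30 → 58
combine 58, X(104) → 162
Z's leaf is at depth 2, giving a 2-bit codeword.

2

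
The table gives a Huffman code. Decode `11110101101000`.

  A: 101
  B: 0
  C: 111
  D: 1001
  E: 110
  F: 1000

CABEF

Read left to right; each codeword is recognised as soon as it completes (prefix code):
  111→C | 101→A | 0→B | 110→E | 1000→F
Decoded message: CABEF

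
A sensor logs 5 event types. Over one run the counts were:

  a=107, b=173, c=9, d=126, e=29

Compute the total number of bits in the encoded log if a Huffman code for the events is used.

Build the Huffman tree bottom-up:
merge c(9) and e(29): 38
merge 38 and a(107): 145
merge d(126) and 145: 271
merge b(173) and 271: 444
Each symbol's bit-cost is frequency × depth; summing gives 898 bits (equivalently 38 + 145 + 271 + 444).

898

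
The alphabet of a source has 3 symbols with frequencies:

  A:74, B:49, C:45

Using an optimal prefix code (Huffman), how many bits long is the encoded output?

Build the Huffman tree bottom-up:
combine C(45), B(49) → 94
combine A(74), 94 → 168
The encoded length is the sum of every internal node's weight: 94 + 168 = 262 bits.

262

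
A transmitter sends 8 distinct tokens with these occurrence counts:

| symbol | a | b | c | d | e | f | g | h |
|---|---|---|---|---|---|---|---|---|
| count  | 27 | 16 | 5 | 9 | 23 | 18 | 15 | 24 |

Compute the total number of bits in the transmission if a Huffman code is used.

Merge the two smallest weights repeatedly:
c(5) + d(9) → 14
14 + g(15) → 29
b(16) + f(18) → 34
e(23) + h(24) → 47
a(27) + 29 → 56
34 + 47 → 81
56 + 81 → 137
The encoded length is the sum of every internal node's weight: 14 + 29 + 34 + 47 + 56 + 81 + 137 = 398 bits.

398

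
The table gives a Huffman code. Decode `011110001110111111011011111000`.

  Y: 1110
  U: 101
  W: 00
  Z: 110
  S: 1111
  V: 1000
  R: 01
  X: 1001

RYWYSZZSV

Read left to right; each codeword is recognised as soon as it completes (prefix code):
  01→R | 1110→Y | 00→W | 1110→Y | 1111→S | 110→Z | 110→Z | 1111→S | 1000→V
Decoded message: RYWYSZZSV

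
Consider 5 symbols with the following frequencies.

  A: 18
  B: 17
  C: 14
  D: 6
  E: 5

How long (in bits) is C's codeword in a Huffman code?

2

Build the tree from the bottom:
merge E(5) and D(6): 11
merge 11 and C(14): 25
merge B(17) and A(18): 35
merge 25 and 35: 60
C sits 2 levels below the root, so its codeword is 2 bits.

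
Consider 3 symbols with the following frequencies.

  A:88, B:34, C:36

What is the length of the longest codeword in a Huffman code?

Merge the two lowest-weight nodes at each step:
combine B(34), C(36) → 70
combine 70, A(88) → 158
The first pair merged (B, C) ends up deepest, at depth 2.

2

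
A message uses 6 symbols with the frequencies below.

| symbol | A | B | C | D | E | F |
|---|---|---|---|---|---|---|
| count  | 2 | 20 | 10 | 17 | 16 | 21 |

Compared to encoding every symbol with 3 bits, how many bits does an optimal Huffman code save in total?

Fixed-length: 3 bits × 86 symbols = 258 bits.
Huffman merges:
A(2) + C(10) → 12
12 + E(16) → 28
D(17) + B(20) → 37
F(21) + 28 → 49
37 + 49 → 86
Huffman total = 12 + 28 + 37 + 49 + 86 = 212 bits.
Saving = 258 − 212 = 46 bits.

46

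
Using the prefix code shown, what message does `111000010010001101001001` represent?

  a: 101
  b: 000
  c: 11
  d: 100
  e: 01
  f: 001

Read left to right; each codeword is recognised as soon as it completes (prefix code):
  11→c | 100→d | 001→f | 001→f | 000→b | 11→c | 01→e | 001→f | 001→f
Decoded message: cdffbceff

cdffbceff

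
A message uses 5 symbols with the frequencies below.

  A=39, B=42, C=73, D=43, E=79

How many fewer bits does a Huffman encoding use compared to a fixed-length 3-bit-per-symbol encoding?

Fixed-length: 3 bits × 276 symbols = 828 bits.
Huffman merges:
merge A(39) and B(42): 81
merge D(43) and C(73): 116
merge E(79) and 81: 160
merge 116 and 160: 276
Huffman total = 81 + 116 + 160 + 276 = 633 bits.
Saving = 828 − 633 = 195 bits.

195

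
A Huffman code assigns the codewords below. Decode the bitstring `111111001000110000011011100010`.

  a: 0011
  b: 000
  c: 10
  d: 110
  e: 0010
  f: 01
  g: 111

ggeabafde

Read left to right; each codeword is recognised as soon as it completes (prefix code):
  111→g | 111→g | 0010→e | 0011→a | 000→b | 0011→a | 01→f | 110→d | 0010→e
Decoded message: ggeabafde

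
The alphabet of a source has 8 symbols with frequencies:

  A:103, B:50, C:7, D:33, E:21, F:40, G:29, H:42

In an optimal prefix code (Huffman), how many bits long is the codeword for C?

4

Huffman merges, smallest pair first:
merge C(7) and E(21): 28
merge 28 and G(29): 57
merge D(33) and F(40): 73
merge H(42) and B(50): 92
merge 57 and 73: 130
merge 92 and A(103): 195
merge 130 and 195: 325
The subtree containing C is merged 4 times, so code length = 4.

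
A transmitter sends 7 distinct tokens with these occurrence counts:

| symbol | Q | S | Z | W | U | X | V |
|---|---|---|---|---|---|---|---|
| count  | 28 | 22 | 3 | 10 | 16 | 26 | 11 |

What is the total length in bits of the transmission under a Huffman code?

Greedily combine the two least-frequent nodes:
combine Z(3), W(10) → 13
combine V(11), 13 → 24
combine U(16), S(22) → 38
combine 24, X(26) → 50
combine Q(28), 38 → 66
combine 50, 66 → 116
Each symbol's bit-cost is frequency × depth; summing gives 307 bits (equivalently 13 + 24 + 38 + 50 + 66 + 116).

307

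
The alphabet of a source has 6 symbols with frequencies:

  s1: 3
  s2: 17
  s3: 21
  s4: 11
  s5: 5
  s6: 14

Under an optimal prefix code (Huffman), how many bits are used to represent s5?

Build the tree from the bottom:
combine s1(3), s5(5) → 8
combine 8, s4(11) → 19
combine s6(14), s2(17) → 31
combine 19, s3(21) → 40
combine 31, 40 → 71
s5 sits 4 levels below the root, so its codeword is 4 bits.

4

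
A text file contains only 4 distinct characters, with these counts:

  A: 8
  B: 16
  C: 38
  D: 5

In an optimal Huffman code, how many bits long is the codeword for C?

1

Repeatedly merge the two smallest:
D(5) + A(8) → 13
13 + B(16) → 29
29 + C(38) → 67
C sits one level below the root: a 1-bit codeword.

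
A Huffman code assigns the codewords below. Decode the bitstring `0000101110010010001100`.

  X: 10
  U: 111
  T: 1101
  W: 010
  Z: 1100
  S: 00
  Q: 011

Read left to right; each codeword is recognised as soon as it completes (prefix code):
  00→S | 00→S | 10→X | 111→U | 00→S | 10→X | 010→W | 00→S | 1100→Z
Decoded message: SSXUSXWSZ

SSXUSXWSZ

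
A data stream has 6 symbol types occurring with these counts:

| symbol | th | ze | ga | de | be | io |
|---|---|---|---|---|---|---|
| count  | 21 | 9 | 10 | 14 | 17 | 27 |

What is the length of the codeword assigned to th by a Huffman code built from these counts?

Repeatedly merge the two smallest:
ze(9) + ga(10) → 19
de(14) + be(17) → 31
19 + th(21) → 40
io(27) + 31 → 58
40 + 58 → 98
The subtree containing th is merged 2 times, so code length = 2.

2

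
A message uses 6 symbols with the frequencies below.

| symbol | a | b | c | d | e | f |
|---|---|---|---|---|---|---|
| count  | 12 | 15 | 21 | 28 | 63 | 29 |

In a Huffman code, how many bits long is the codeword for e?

Huffman merges, smallest pair first:
combine a(12), b(15) → 27
combine c(21), 27 → 48
combine d(28), f(29) → 57
combine 48, 57 → 105
combine e(63), 105 → 168
e is merged only at the final step, so code length = 1.

1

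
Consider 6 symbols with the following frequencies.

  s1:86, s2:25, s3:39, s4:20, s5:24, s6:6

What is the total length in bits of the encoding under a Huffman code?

454

Greedily combine the two least-frequent nodes:
merge s6(6) and s4(20): 26
merge s5(24) and s2(25): 49
merge 26 and s3(39): 65
merge 49 and 65: 114
merge s1(86) and 114: 200
Total encoded bits = sum of merged weights = 26 + 49 + 65 + 114 + 200 = 454.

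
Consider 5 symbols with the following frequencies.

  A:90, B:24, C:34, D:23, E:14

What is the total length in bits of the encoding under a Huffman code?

375

Greedily combine the two least-frequent nodes:
E(14) + D(23) → 37
B(24) + C(34) → 58
37 + 58 → 95
A(90) + 95 → 185
The encoded length is the sum of every internal node's weight: 37 + 58 + 95 + 185 = 375 bits.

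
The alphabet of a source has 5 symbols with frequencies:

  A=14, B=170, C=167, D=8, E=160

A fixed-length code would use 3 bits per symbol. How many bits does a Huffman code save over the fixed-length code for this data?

497

Fixed-length: 3 bits × 519 symbols = 1557 bits.
Huffman merges:
D(8) + A(14) → 22
22 + E(160) → 182
C(167) + B(170) → 337
182 + 337 → 519
Huffman total = 22 + 182 + 337 + 519 = 1060 bits.
Saving = 1557 − 1060 = 497 bits.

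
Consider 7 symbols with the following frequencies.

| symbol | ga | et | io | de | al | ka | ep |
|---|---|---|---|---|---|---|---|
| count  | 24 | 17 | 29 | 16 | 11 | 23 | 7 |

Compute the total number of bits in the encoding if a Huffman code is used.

Merge the two smallest weights repeatedly:
merge ep(7) and al(11): 18
merge de(16) and et(17): 33
merge 18 and ka(23): 41
merge ga(24) and io(29): 53
merge 33 and 41: 74
merge 53 and 74: 127
Total encoded bits = sum of merged weights = 18 + 33 + 41 + 53 + 74 + 127 = 346.

346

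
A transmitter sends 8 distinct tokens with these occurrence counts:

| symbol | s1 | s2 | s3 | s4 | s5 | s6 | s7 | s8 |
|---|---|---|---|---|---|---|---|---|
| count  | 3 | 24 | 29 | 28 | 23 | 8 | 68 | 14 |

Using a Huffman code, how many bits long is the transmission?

Build the Huffman tree bottom-up:
combine s1(3), s6(8) → 11
combine 11, s8(14) → 25
combine s5(23), s2(24) → 47
combine 25, s4(28) → 53
combine s3(29), 47 → 76
combine 53, s7(68) → 121
combine 76, 121 → 197
The encoded length is the sum of every internal node's weight: 11 + 25 + 47 + 53 + 76 + 121 + 197 = 530 bits.

530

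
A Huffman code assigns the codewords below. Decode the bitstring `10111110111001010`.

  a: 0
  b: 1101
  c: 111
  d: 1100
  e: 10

Read left to right; each codeword is recognised as soon as it completes (prefix code):
  10→e | 111→c | 1101→b | 1100→d | 10→e | 10→e
Decoded message: ecbdee

ecbdee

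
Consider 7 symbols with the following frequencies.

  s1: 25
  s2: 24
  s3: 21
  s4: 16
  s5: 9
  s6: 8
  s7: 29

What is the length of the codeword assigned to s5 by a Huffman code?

Repeatedly merge the two smallest:
merge s6(8) and s5(9): 17
merge s4(16) and 17: 33
merge s3(21) and s2(24): 45
merge s1(25) and s7(29): 54
merge 33 and 45: 78
merge 54 and 78: 132
s5's leaf is at depth 4, giving a 4-bit codeword.

4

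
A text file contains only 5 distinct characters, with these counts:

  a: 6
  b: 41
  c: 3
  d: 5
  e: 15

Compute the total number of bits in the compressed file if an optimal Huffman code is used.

Merge the two smallest weights repeatedly:
c(3) + d(5) → 8
a(6) + 8 → 14
14 + e(15) → 29
29 + b(41) → 70
The encoded length is the sum of every internal node's weight: 8 + 14 + 29 + 70 = 121 bits.

121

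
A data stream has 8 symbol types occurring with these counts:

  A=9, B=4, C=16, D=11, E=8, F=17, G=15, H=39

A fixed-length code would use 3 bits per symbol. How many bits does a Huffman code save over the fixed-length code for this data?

27

Fixed-length: 3 bits × 119 symbols = 357 bits.
Huffman merges:
combine B(4), E(8) → 12
combine A(9), D(11) → 20
combine 12, G(15) → 27
combine C(16), F(17) → 33
combine 20, 27 → 47
combine 33, H(39) → 72
combine 47, 72 → 119
Huffman total = 12 + 20 + 27 + 33 + 47 + 72 + 119 = 330 bits.
Saving = 357 − 330 = 27 bits.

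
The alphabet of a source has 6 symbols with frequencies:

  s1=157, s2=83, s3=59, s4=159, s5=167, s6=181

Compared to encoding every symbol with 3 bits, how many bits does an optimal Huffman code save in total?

365

Fixed-length: 3 bits × 806 symbols = 2418 bits.
Huffman merges:
s3(59) + s2(83) → 142
142 + s1(157) → 299
s4(159) + s5(167) → 326
s6(181) + 299 → 480
326 + 480 → 806
Huffman total = 142 + 299 + 326 + 480 + 806 = 2053 bits.
Saving = 2418 − 2053 = 365 bits.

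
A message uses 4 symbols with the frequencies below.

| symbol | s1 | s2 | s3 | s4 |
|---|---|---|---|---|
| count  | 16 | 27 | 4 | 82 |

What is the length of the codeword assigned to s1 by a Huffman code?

Huffman merges, smallest pair first:
merge s3(4) and s1(16): 20
merge 20 and s2(27): 47
merge 47 and s4(82): 129
s1 sits 3 levels below the root, so its codeword is 3 bits.

3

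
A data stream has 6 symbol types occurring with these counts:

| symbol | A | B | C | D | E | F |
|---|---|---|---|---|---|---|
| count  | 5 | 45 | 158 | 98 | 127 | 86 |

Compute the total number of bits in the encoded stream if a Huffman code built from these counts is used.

Greedily combine the two least-frequent nodes:
A(5) + B(45) → 50
50 + F(86) → 136
D(98) + E(127) → 225
136 + C(158) → 294
225 + 294 → 519
The encoded length is the sum of every internal node's weight: 50 + 136 + 225 + 294 + 519 = 1224 bits.

1224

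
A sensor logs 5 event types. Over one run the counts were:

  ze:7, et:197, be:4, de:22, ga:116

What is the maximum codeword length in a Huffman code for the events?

4

Merge the two lowest-weight nodes at each step:
be(4) + ze(7) → 11
11 + de(22) → 33
33 + ga(116) → 149
149 + et(197) → 346
The first pair merged (be, ze) ends up deepest, at depth 4.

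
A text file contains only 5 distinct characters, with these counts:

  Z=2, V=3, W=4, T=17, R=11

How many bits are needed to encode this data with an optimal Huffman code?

Greedily combine the two least-frequent nodes:
combine Z(2), V(3) → 5
combine W(4), 5 → 9
combine 9, R(11) → 20
combine T(17), 20 → 37
Each symbol's bit-cost is frequency × depth; summing gives 71 bits (equivalently 5 + 9 + 20 + 37).

71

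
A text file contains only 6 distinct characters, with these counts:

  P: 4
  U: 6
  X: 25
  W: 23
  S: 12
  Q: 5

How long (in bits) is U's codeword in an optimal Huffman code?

Huffman merges, smallest pair first:
combine P(4), Q(5) → 9
combine U(6), 9 → 15
combine S(12), 15 → 27
combine W(23), X(25) → 48
combine 27, 48 → 75
U sits 3 levels below the root, so its codeword is 3 bits.

3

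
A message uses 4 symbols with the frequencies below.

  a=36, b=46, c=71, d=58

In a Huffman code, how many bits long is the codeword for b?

Build the tree from the bottom:
a(36) + b(46) → 82
d(58) + c(71) → 129
82 + 129 → 211
The subtree containing b is merged 2 times, so code length = 2.

2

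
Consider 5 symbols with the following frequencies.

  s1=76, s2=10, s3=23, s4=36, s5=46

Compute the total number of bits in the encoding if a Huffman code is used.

408

Greedily combine the two least-frequent nodes:
combine s2(10), s3(23) → 33
combine 33, s4(36) → 69
combine s5(46), 69 → 115
combine s1(76), 115 → 191
Total encoded bits = sum of merged weights = 33 + 69 + 115 + 191 = 408.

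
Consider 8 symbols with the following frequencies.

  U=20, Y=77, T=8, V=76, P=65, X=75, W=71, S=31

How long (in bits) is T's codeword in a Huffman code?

Huffman merges, smallest pair first:
T(8) + U(20) → 28
28 + S(31) → 59
59 + P(65) → 124
W(71) + X(75) → 146
V(76) + Y(77) → 153
124 + 146 → 270
153 + 270 → 423
T sits 5 levels below the root, so its codeword is 5 bits.

5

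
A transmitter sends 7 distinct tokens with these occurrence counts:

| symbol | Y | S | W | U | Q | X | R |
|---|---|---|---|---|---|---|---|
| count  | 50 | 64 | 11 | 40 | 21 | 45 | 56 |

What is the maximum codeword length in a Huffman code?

Merge the two lowest-weight nodes at each step:
combine W(11), Q(21) → 32
combine 32, U(40) → 72
combine X(45), Y(50) → 95
combine R(56), S(64) → 120
combine 72, 95 → 167
combine 120, 167 → 287
The rarest symbols sit at the bottom; the longest codeword is 4 bits.

4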